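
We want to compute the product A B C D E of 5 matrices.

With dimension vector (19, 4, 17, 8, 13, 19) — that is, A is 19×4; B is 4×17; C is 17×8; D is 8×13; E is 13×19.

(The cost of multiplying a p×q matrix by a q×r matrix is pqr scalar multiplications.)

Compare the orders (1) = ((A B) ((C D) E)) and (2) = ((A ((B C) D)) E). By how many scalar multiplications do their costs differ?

Order (1) = ((A B) ((C D) E)): (A B): 19×4 by 4×17 → 19×17, cost 19·4·17 = 1292; (C D): 17×8 by 8×13 → 17×13, cost 17·8·13 = 1768; ((C D) E): 17×13 by 13×19 → 17×19, cost 17·13·19 = 4199; cumulative 5967; ((A B) ((C D) E)): 19×17 by 17×19 → 19×19, cost 19·17·19 = 6137; cumulative 13396. Total 13396.
Order (2) = ((A ((B C) D)) E): (B C): 4×17 by 17×8 → 4×8, cost 4·17·8 = 544; ((B C) D): 4×8 by 8×13 → 4×13, cost 4·8·13 = 416; cumulative 960; (A ((B C) D)): 19×4 by 4×13 → 19×13, cost 19·4·13 = 988; cumulative 1948; ((A ((B C) D)) E): 19×13 by 13×19 → 19×19, cost 19·13·19 = 4693; cumulative 6641. Total 6641.
Difference: |13396 − 6641| = 6755.

6755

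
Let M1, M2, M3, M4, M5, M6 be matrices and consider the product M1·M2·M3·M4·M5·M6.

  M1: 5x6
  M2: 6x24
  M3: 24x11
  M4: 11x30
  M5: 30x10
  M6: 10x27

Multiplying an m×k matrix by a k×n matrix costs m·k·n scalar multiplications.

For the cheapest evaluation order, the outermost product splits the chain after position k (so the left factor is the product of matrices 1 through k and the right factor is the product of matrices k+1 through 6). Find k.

5

Adjacent pairs: M1M2 = 5·6·24 = 720; M2M3 = 6·24·11 = 1584; M3M4 = 24·11·30 = 7920; M4M5 = 11·30·10 = 3300; M5M6 = 30·10·27 = 8100.
Length 3: M1..M3: k=1: 0+1584+5·6·11=1914; k=2: 720+0+5·24·11=2040 → min 1914 | M2..M4: k=2: 0+7920+6·24·30=12240; k=3: 1584+0+6·11·30=3564 → min 3564 | M3..M5: k=3: 0+3300+24·11·10=5940; k=4: 7920+0+24·30·10=15120 → min 5940 | M4..M6: k=4: 0+8100+11·30·27=17010; k=5: 3300+0+11·10·27=6270 → min 6270.
Length 4: M1..M4: k=1: 0+3564+5·6·30=4464; k=2: 720+7920+5·24·30=12240; k=3: 1914+0+5·11·30=3564 → min 3564 | M2..M5: k=2: 0+5940+6·24·10=7380; k=3: 1584+3300+6·11·10=5544; k=4: 3564+0+6·30·10=5364 → min 5364 | M3..M6: k=3: 0+6270+24·11·27=13398; k=4: 7920+8100+24·30·27=35460; k=5: 5940+0+24·10·27=12420 → min 12420.
Length 5: M1..M5: k=1: 0+5364+5·6·10=5664; k=2: 720+5940+5·24·10=7860; k=3: 1914+3300+5·11·10=5764; k=4: 3564+0+5·30·10=5064 → min 5064 | M2..M6: k=2: 0+12420+6·24·27=16308; k=3: 1584+6270+6·11·27=9636; k=4: 3564+8100+6·30·27=16524; k=5: 5364+0+6·10·27=6984 → min 6984.
Top-level splits: k=1: (M1..M1)·(M2..M6) → 0+6984+5·6·27 = 7794; k=2: (M1..M2)·(M3..M6) → 720+12420+5·24·27 = 16380; k=3: (M1..M3)·(M4..M6) → 1914+6270+5·11·27 = 9669; k=4: (M1..M4)·(M5..M6) → 3564+8100+5·30·27 = 15714; k=5: (M1..M5)·(M6..M6) → 5064+0+5·10·27 = 6414.
Best split is after M5, i.e. k = 5.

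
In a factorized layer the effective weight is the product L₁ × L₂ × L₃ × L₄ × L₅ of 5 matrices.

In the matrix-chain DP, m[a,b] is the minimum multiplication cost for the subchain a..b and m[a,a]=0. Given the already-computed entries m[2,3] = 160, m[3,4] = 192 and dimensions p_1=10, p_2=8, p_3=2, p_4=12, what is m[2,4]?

400

m[2,4] = min over k∈[2,3] of m[2,k]+m[k+1,4]+p_{1}·p_k·p_{4}.
k=2: 0 + 192 + 10·8·12 = 1152; k=3: 160 + 0 + 10·2·12 = 400.
Minimum: 400 at k=3.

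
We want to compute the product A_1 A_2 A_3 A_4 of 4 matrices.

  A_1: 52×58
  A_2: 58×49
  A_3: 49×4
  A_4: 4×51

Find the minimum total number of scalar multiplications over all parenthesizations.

Adjacent pairs: A_1A_2 = 52·58·49 = 147784; A_2A_3 = 58·49·4 = 11368; A_3A_4 = 49·4·51 = 9996.
Length 3: A_1..A_3: k=1: 0+11368+52·58·4=23432; k=2: 147784+0+52·49·4=157976 → min 23432 | A_2..A_4: k=2: 0+9996+58·49·51=154938; k=3: 11368+0+58·4·51=23200 → min 23200.
Length 4: A_1..A_4: k=1: 0+23200+52·58·51=177016; k=2: 147784+9996+52·49·51=287728; k=3: 23432+0+52·4·51=34040 → min 34040.
Optimal order: ((A_1 (A_2 A_3)) A_4) with cost 34040.

34040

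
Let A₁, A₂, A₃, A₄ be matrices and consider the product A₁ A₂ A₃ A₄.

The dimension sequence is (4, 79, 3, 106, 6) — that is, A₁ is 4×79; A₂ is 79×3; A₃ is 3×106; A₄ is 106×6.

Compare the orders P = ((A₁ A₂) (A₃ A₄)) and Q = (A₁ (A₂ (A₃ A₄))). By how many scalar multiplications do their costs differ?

Order P = ((A₁ A₂) (A₃ A₄)): (A₁ A₂): 4×79 by 79×3 → 4×3, cost 4·79·3 = 948; (A₃ A₄): 3×106 by 106×6 → 3×6, cost 3·106·6 = 1908; ((A₁ A₂) (A₃ A₄)): 4×3 by 3×6 → 4×6, cost 4·3·6 = 72; cumulative 2928. Total 2928.
Order Q = (A₁ (A₂ (A₃ A₄))): (A₃ A₄): 3×106 by 106×6 → 3×6, cost 3·106·6 = 1908; (A₂ (A₃ A₄)): 79×3 by 3×6 → 79×6, cost 79·3·6 = 1422; cumulative 3330; (A₁ (A₂ (A₃ A₄))): 4×79 by 79×6 → 4×6, cost 4·79·6 = 1896; cumulative 5226. Total 5226.
Difference: |2928 − 5226| = 2298.

2298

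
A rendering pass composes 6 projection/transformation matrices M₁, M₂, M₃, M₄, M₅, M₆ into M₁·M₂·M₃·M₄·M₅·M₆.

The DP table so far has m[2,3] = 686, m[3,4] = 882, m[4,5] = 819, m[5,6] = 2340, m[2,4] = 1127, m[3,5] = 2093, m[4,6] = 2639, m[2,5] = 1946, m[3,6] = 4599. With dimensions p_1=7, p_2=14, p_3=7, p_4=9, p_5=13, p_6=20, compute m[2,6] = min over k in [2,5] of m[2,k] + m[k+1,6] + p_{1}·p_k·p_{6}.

3766

m[2,6] = min over k∈[2,5] of m[2,k]+m[k+1,6]+p_{1}·p_k·p_{6}.
k=2: 0 + 4599 + 7·14·20 = 6559; k=3: 686 + 2639 + 7·7·20 = 4305; k=4: 1127 + 2340 + 7·9·20 = 4727; k=5: 1946 + 0 + 7·13·20 = 3766.
Minimum: 3766 at k=5.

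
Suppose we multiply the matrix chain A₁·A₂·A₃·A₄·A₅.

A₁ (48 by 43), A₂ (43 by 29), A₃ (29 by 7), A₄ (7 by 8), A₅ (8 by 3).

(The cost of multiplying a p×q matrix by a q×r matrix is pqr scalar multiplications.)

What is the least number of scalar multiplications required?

10710

Adjacent pairs: A₁A₂ = 48·43·29 = 59856; A₂A₃ = 43·29·7 = 8729; A₃A₄ = 29·7·8 = 1624; A₄A₅ = 7·8·3 = 168.
Length 3: A₁..A₃: k=1: 0+8729+48·43·7=23177; k=2: 59856+0+48·29·7=69600 → min 23177 | A₂..A₄: k=2: 0+1624+43·29·8=11600; k=3: 8729+0+43·7·8=11137 → min 11137 | A₃..A₅: k=3: 0+168+29·7·3=777; k=4: 1624+0+29·8·3=2320 → min 777.
Length 4: A₁..A₄: k=1: 0+11137+48·43·8=27649; k=2: 59856+1624+48·29·8=72616; k=3: 23177+0+48·7·8=25865 → min 25865 | A₂..A₅: k=2: 0+777+43·29·3=4518; k=3: 8729+168+43·7·3=9800; k=4: 11137+0+43·8·3=12169 → min 4518.
Length 5: A₁..A₅: k=1: 0+4518+48·43·3=10710; k=2: 59856+777+48·29·3=64809; k=3: 23177+168+48·7·3=24353; k=4: 25865+0+48·8·3=27017 → min 10710.
Optimal order: (A₁·(A₂·(A₃·(A₄·A₅)))) with cost 10710.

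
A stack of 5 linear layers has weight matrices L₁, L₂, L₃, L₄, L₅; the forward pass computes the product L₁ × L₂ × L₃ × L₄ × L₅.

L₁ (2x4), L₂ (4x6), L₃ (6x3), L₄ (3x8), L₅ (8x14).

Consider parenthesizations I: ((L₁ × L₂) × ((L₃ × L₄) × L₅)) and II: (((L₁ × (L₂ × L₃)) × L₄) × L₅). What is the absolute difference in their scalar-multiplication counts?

664

Order I = ((L₁ × L₂) × ((L₃ × L₄) × L₅)): (L₁ × L₂): 2×4 by 4×6 → 2×6, cost 2·4·6 = 48; (L₃ × L₄): 6×3 by 3×8 → 6×8, cost 6·3·8 = 144; ((L₃ × L₄) × L₅): 6×8 by 8×14 → 6×14, cost 6·8·14 = 672; cumulative 816; ((L₁ × L₂) × ((L₃ × L₄) × L₅)): 2×6 by 6×14 → 2×14, cost 2·6·14 = 168; cumulative 1032. Total 1032.
Order II = (((L₁ × (L₂ × L₃)) × L₄) × L₅): (L₂ × L₃): 4×6 by 6×3 → 4×3, cost 4·6·3 = 72; (L₁ × (L₂ × L₃)): 2×4 by 4×3 → 2×3, cost 2·4·3 = 24; cumulative 96; ((L₁ × (L₂ × L₃)) × L₄): 2×3 by 3×8 → 2×8, cost 2·3·8 = 48; cumulative 144; (((L₁ × (L₂ × L₃)) × L₄) × L₅): 2×8 by 8×14 → 2×14, cost 2·8·14 = 224; cumulative 368. Total 368.
Difference: |1032 − 368| = 664.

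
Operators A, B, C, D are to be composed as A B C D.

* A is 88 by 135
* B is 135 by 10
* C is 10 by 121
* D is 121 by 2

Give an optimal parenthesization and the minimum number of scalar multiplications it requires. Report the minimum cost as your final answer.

Adjacent pairs: AB = 88·135·10 = 118800; BC = 135·10·121 = 163350; CD = 10·121·2 = 2420.
Length 3: A..C: k=1: 0+163350+88·135·121=1600830; k=2: 118800+0+88·10·121=225280 → min 225280 | B..D: k=2: 0+2420+135·10·2=5120; k=3: 163350+0+135·121·2=196020 → min 5120.
Length 4: A..D: k=1: 0+5120+88·135·2=28880; k=2: 118800+2420+88·10·2=122980; k=3: 225280+0+88·121·2=246576 → min 28880.
Optimal parenthesization: (A (B (C D))) with cost 28880.

28880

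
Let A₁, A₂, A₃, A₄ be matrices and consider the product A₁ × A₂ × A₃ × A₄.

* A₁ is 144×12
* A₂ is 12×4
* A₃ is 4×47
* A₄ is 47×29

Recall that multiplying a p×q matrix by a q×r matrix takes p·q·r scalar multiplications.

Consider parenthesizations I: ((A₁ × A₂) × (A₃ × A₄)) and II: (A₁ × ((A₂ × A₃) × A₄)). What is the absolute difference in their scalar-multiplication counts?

39656

Order I = ((A₁ × A₂) × (A₃ × A₄)): (A₁ × A₂): 144×12 by 12×4 → 144×4, cost 144·12·4 = 6912; (A₃ × A₄): 4×47 by 47×29 → 4×29, cost 4·47·29 = 5452; ((A₁ × A₂) × (A₃ × A₄)): 144×4 by 4×29 → 144×29, cost 144·4·29 = 16704; cumulative 29068. Total 29068.
Order II = (A₁ × ((A₂ × A₃) × A₄)): (A₂ × A₃): 12×4 by 4×47 → 12×47, cost 12·4·47 = 2256; ((A₂ × A₃) × A₄): 12×47 by 47×29 → 12×29, cost 12·47·29 = 16356; cumulative 18612; (A₁ × ((A₂ × A₃) × A₄)): 144×12 by 12×29 → 144×29, cost 144·12·29 = 50112; cumulative 68724. Total 68724.
Difference: |29068 − 68724| = 39656.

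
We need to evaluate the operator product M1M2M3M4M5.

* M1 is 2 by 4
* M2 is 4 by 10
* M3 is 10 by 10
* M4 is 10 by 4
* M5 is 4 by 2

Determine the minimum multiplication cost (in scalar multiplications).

Adjacent pairs: M1M2 = 2·4·10 = 80; M2M3 = 4·10·10 = 400; M3M4 = 10·10·4 = 400; M4M5 = 10·4·2 = 80.
Length 3: M1..M3: k=1: 0+400+2·4·10=480; k=2: 80+0+2·10·10=280 → min 280 | M2..M4: k=2: 0+400+4·10·4=560; k=3: 400+0+4·10·4=560 → min 560 | M3..M5: k=3: 0+80+10·10·2=280; k=4: 400+0+10·4·2=480 → min 280.
Length 4: M1..M4: k=1: 0+560+2·4·4=592; k=2: 80+400+2·10·4=560; k=3: 280+0+2·10·4=360 → min 360 | M2..M5: k=2: 0+280+4·10·2=360; k=3: 400+80+4·10·2=560; k=4: 560+0+4·4·2=592 → min 360.
Length 5: M1..M5: k=1: 0+360+2·4·2=376; k=2: 80+280+2·10·2=400; k=3: 280+80+2·10·2=400; k=4: 360+0+2·4·2=376 → min 376.
Optimal order: (M1(M2(M3(M4M5)))) with cost 376.

376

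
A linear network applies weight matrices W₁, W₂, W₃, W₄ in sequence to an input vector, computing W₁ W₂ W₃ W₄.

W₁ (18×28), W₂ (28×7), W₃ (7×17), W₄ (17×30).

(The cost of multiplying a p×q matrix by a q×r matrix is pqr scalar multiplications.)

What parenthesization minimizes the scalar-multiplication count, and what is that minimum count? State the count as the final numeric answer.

Adjacent pairs: W₁W₂ = 18·28·7 = 3528; W₂W₃ = 28·7·17 = 3332; W₃W₄ = 7·17·30 = 3570.
Length 3: W₁..W₃: k=1: 0+3332+18·28·17=11900; k=2: 3528+0+18·7·17=5670 → min 5670 | W₂..W₄: k=2: 0+3570+28·7·30=9450; k=3: 3332+0+28·17·30=17612 → min 9450.
Length 4: W₁..W₄: k=1: 0+9450+18·28·30=24570; k=2: 3528+3570+18·7·30=10878; k=3: 5670+0+18·17·30=14850 → min 10878.
Optimal parenthesization: ((W₁ W₂) (W₃ W₄)) with cost 10878.

10878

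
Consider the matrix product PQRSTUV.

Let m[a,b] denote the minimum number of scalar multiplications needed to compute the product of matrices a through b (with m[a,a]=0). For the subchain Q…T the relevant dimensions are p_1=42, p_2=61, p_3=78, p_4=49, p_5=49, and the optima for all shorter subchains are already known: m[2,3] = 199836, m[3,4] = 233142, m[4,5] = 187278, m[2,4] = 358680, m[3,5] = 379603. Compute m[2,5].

m[2,5] = min over k∈[2,4] of m[2,k]+m[k+1,5]+p_{1}·p_k·p_{5}.
k=2: 0 + 379603 + 42·61·49 = 505141; k=3: 199836 + 187278 + 42·78·49 = 547638; k=4: 358680 + 0 + 42·49·49 = 459522.
Minimum: 459522 at k=4.

459522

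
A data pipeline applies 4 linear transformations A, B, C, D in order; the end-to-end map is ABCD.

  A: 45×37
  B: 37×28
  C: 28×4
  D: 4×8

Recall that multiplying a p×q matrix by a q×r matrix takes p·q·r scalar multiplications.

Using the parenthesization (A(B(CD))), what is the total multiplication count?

22504

(CD): 28×4 by 4×8 → 28×8, cost 28·4·8 = 896
(B(CD)): 37×28 by 28×8 → 37×8, cost 37·28·8 = 8288; cumulative 9184
(A(B(CD))): 45×37 by 37×8 → 45×8, cost 45·37·8 = 13320; cumulative 22504
Total: 22504 scalar multiplications.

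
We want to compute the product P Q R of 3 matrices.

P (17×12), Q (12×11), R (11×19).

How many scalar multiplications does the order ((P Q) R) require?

(P Q): 17×12 by 12×11 → 17×11, cost 17·12·11 = 2244
((P Q) R): 17×11 by 11×19 → 17×19, cost 17·11·19 = 3553; cumulative 5797
Total: 5797 scalar multiplications.

5797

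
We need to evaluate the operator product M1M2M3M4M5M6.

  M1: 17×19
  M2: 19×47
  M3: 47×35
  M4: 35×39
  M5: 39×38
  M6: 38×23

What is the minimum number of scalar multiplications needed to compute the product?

105817

Adjacent pairs: M1M2 = 17·19·47 = 15181; M2M3 = 19·47·35 = 31255; M3M4 = 47·35·39 = 64155; M4M5 = 35·39·38 = 51870; M5M6 = 39·38·23 = 34086.
Length 3: M1..M3: k=1: 0+31255+17·19·35=42560; k=2: 15181+0+17·47·35=43146 → min 42560 | M2..M4: k=2: 0+64155+19·47·39=98982; k=3: 31255+0+19·35·39=57190 → min 57190 | M3..M5: k=3: 0+51870+47·35·38=114380; k=4: 64155+0+47·39·38=133809 → min 114380 | M4..M6: k=4: 0+34086+35·39·23=65481; k=5: 51870+0+35·38·23=82460 → min 65481.
Length 4: M1..M4: k=1: 0+57190+17·19·39=69787; k=2: 15181+64155+17·47·39=110497; k=3: 42560+0+17·35·39=65765 → min 65765 | M2..M5: k=2: 0+114380+19·47·38=148314; k=3: 31255+51870+19·35·38=108395; k=4: 57190+0+19·39·38=85348 → min 85348 | M3..M6: k=3: 0+65481+47·35·23=103316; k=4: 64155+34086+47·39·23=140400; k=5: 114380+0+47·38·23=155458 → min 103316.
Length 5: M1..M5: k=1: 0+85348+17·19·38=97622; k=2: 15181+114380+17·47·38=159923; k=3: 42560+51870+17·35·38=117040; k=4: 65765+0+17·39·38=90959 → min 90959 | M2..M6: k=2: 0+103316+19·47·23=123855; k=3: 31255+65481+19·35·23=112031; k=4: 57190+34086+19·39·23=108319; k=5: 85348+0+19·38·23=101954 → min 101954.
Length 6: M1..M6: k=1: 0+101954+17·19·23=109383; k=2: 15181+103316+17·47·23=136874; k=3: 42560+65481+17·35·23=121726; k=4: 65765+34086+17·39·23=115100; k=5: 90959+0+17·38·23=105817 → min 105817.
Optimal order: ((((M1(M2M3))M4)M5)M6) with cost 105817.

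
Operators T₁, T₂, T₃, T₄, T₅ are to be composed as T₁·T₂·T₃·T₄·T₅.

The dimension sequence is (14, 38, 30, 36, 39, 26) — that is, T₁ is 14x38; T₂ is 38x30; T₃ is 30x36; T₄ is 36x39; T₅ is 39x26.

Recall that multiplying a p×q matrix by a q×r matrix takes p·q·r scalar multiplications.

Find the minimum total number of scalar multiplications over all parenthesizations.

64932

Adjacent pairs: T₁T₂ = 14·38·30 = 15960; T₂T₃ = 38·30·36 = 41040; T₃T₄ = 30·36·39 = 42120; T₄T₅ = 36·39·26 = 36504.
Length 3: T₁..T₃: k=1: 0+41040+14·38·36=60192; k=2: 15960+0+14·30·36=31080 → min 31080 | T₂..T₄: k=2: 0+42120+38·30·39=86580; k=3: 41040+0+38·36·39=94392 → min 86580 | T₃..T₅: k=3: 0+36504+30·36·26=64584; k=4: 42120+0+30·39·26=72540 → min 64584.
Length 4: T₁..T₄: k=1: 0+86580+14·38·39=107328; k=2: 15960+42120+14·30·39=74460; k=3: 31080+0+14·36·39=50736 → min 50736 | T₂..T₅: k=2: 0+64584+38·30·26=94224; k=3: 41040+36504+38·36·26=113112; k=4: 86580+0+38·39·26=125112 → min 94224.
Length 5: T₁..T₅: k=1: 0+94224+14·38·26=108056; k=2: 15960+64584+14·30·26=91464; k=3: 31080+36504+14·36·26=80688; k=4: 50736+0+14·39·26=64932 → min 64932.
Optimal order: ((((T₁·T₂)·T₃)·T₄)·T₅) with cost 64932.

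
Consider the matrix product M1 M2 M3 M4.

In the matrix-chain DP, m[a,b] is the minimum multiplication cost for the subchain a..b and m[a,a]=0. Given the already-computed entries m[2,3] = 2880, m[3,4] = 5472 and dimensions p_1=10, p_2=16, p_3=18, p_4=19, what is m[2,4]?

6300

m[2,4] = min over k∈[2,3] of m[2,k]+m[k+1,4]+p_{1}·p_k·p_{4}.
k=2: 0 + 5472 + 10·16·19 = 8512; k=3: 2880 + 0 + 10·18·19 = 6300.
Minimum: 6300 at k=3.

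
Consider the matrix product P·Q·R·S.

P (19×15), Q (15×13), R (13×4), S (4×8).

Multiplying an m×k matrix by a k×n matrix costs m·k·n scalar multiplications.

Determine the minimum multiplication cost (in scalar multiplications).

Adjacent pairs: PQ = 19·15·13 = 3705; QR = 15·13·4 = 780; RS = 13·4·8 = 416.
Length 3: P..R: k=1: 0+780+19·15·4=1920; k=2: 3705+0+19·13·4=4693 → min 1920 | Q..S: k=2: 0+416+15·13·8=1976; k=3: 780+0+15·4·8=1260 → min 1260.
Length 4: P..S: k=1: 0+1260+19·15·8=3540; k=2: 3705+416+19·13·8=6097; k=3: 1920+0+19·4·8=2528 → min 2528.
Optimal order: ((P·(Q·R))·S) with cost 2528.

2528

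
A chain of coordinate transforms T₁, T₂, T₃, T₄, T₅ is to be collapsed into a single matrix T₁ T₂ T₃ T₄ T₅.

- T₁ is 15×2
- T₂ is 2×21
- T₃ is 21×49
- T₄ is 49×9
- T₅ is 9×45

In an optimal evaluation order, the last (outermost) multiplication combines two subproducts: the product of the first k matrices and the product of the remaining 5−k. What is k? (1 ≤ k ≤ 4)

1

Adjacent pairs: T₁T₂ = 15·2·21 = 630; T₂T₃ = 2·21·49 = 2058; T₃T₄ = 21·49·9 = 9261; T₄T₅ = 49·9·45 = 19845.
Length 3: T₁..T₃: k=1: 0+2058+15·2·49=3528; k=2: 630+0+15·21·49=16065 → min 3528 | T₂..T₄: k=2: 0+9261+2·21·9=9639; k=3: 2058+0+2·49·9=2940 → min 2940 | T₃..T₅: k=3: 0+19845+21·49·45=66150; k=4: 9261+0+21·9·45=17766 → min 17766.
Length 4: T₁..T₄: k=1: 0+2940+15·2·9=3210; k=2: 630+9261+15·21·9=12726; k=3: 3528+0+15·49·9=10143 → min 3210 | T₂..T₅: k=2: 0+17766+2·21·45=19656; k=3: 2058+19845+2·49·45=26313; k=4: 2940+0+2·9·45=3750 → min 3750.
Top-level splits: k=1: (T₁..T₁)·(T₂..T₅) → 0+3750+15·2·45 = 5100; k=2: (T₁..T₂)·(T₃..T₅) → 630+17766+15·21·45 = 32571; k=3: (T₁..T₃)·(T₄..T₅) → 3528+19845+15·49·45 = 56448; k=4: (T₁..T₄)·(T₅..T₅) → 3210+0+15·9·45 = 9285.
Best split is after T₁, i.e. k = 1.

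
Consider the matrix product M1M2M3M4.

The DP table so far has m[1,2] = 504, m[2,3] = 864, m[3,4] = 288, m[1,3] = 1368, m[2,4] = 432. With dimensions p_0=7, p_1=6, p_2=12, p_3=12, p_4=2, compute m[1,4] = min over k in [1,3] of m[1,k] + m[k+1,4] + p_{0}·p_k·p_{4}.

m[1,4] = min over k∈[1,3] of m[1,k]+m[k+1,4]+p_{0}·p_k·p_{4}.
k=1: 0 + 432 + 7·6·2 = 516; k=2: 504 + 288 + 7·12·2 = 960; k=3: 1368 + 0 + 7·12·2 = 1536.
Minimum: 516 at k=1.

516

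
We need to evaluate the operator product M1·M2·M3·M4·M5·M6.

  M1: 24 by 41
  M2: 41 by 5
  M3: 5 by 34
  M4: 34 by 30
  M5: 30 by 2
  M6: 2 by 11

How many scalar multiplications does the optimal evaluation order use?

Adjacent pairs: M1M2 = 24·41·5 = 4920; M2M3 = 41·5·34 = 6970; M3M4 = 5·34·30 = 5100; M4M5 = 34·30·2 = 2040; M5M6 = 30·2·11 = 660.
Length 3: M1..M3: k=1: 0+6970+24·41·34=40426; k=2: 4920+0+24·5·34=9000 → min 9000 | M2..M4: k=2: 0+5100+41·5·30=11250; k=3: 6970+0+41·34·30=48790 → min 11250 | M3..M5: k=3: 0+2040+5·34·2=2380; k=4: 5100+0+5·30·2=5400 → min 2380 | M4..M6: k=4: 0+660+34·30·11=11880; k=5: 2040+0+34·2·11=2788 → min 2788.
Length 4: M1..M4: k=1: 0+11250+24·41·30=40770; k=2: 4920+5100+24·5·30=13620; k=3: 9000+0+24·34·30=33480 → min 13620 | M2..M5: k=2: 0+2380+41·5·2=2790; k=3: 6970+2040+41·34·2=11798; k=4: 11250+0+41·30·2=13710 → min 2790 | M3..M6: k=3: 0+2788+5·34·11=4658; k=4: 5100+660+5·30·11=7410; k=5: 2380+0+5·2·11=2490 → min 2490.
Length 5: M1..M5: k=1: 0+2790+24·41·2=4758; k=2: 4920+2380+24·5·2=7540; k=3: 9000+2040+24·34·2=12672; k=4: 13620+0+24·30·2=15060 → min 4758 | M2..M6: k=2: 0+2490+41·5·11=4745; k=3: 6970+2788+41·34·11=25092; k=4: 11250+660+41·30·11=25440; k=5: 2790+0+41·2·11=3692 → min 3692.
Length 6: M1..M6: k=1: 0+3692+24·41·11=14516; k=2: 4920+2490+24·5·11=8730; k=3: 9000+2788+24·34·11=20764; k=4: 13620+660+24·30·11=22200; k=5: 4758+0+24·2·11=5286 → min 5286.
Optimal order: ((M1·(M2·(M3·(M4·M5))))·M6) with cost 5286.

5286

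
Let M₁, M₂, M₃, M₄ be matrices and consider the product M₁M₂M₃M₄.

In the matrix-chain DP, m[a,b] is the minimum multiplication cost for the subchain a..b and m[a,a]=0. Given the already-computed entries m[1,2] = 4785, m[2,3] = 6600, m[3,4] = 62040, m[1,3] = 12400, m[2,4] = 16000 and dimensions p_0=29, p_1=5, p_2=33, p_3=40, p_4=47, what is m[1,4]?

m[1,4] = min over k∈[1,3] of m[1,k]+m[k+1,4]+p_{0}·p_k·p_{4}.
k=1: 0 + 16000 + 29·5·47 = 22815; k=2: 4785 + 62040 + 29·33·47 = 111804; k=3: 12400 + 0 + 29·40·47 = 66920.
Minimum: 22815 at k=1.

22815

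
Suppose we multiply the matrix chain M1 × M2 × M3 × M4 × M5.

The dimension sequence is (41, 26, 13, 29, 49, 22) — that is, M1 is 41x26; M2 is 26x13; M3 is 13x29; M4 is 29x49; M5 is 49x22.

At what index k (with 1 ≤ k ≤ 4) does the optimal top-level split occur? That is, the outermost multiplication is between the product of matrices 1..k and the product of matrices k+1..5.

2

Adjacent pairs: M1M2 = 41·26·13 = 13858; M2M3 = 26·13·29 = 9802; M3M4 = 13·29·49 = 18473; M4M5 = 29·49·22 = 31262.
Length 3: M1..M3: k=1: 0+9802+41·26·29=40716; k=2: 13858+0+41·13·29=29315 → min 29315 | M2..M4: k=2: 0+18473+26·13·49=35035; k=3: 9802+0+26·29·49=46748 → min 35035 | M3..M5: k=3: 0+31262+13·29·22=39556; k=4: 18473+0+13·49·22=32487 → min 32487.
Length 4: M1..M4: k=1: 0+35035+41·26·49=87269; k=2: 13858+18473+41·13·49=58448; k=3: 29315+0+41·29·49=87576 → min 58448 | M2..M5: k=2: 0+32487+26·13·22=39923; k=3: 9802+31262+26·29·22=57652; k=4: 35035+0+26·49·22=63063 → min 39923.
Top-level splits: k=1: (M1..M1)·(M2..M5) → 0+39923+41·26·22 = 63375; k=2: (M1..M2)·(M3..M5) → 13858+32487+41·13·22 = 58071; k=3: (M1..M3)·(M4..M5) → 29315+31262+41·29·22 = 86735; k=4: (M1..M4)·(M5..M5) → 58448+0+41·49·22 = 102646.
Best split is after M2, i.e. k = 2.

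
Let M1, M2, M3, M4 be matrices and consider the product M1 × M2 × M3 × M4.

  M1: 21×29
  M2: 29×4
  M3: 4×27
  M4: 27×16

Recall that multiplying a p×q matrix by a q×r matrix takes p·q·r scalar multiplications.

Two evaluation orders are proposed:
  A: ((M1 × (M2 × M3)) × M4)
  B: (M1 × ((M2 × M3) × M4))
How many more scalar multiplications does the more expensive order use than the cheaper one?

Order A = ((M1 × (M2 × M3)) × M4): (M2 × M3): 29×4 by 4×27 → 29×27, cost 29·4·27 = 3132; (M1 × (M2 × M3)): 21×29 by 29×27 → 21×27, cost 21·29·27 = 16443; cumulative 19575; ((M1 × (M2 × M3)) × M4): 21×27 by 27×16 → 21×16, cost 21·27·16 = 9072; cumulative 28647. Total 28647.
Order B = (M1 × ((M2 × M3) × M4)): (M2 × M3): 29×4 by 4×27 → 29×27, cost 29·4·27 = 3132; ((M2 × M3) × M4): 29×27 by 27×16 → 29×16, cost 29·27·16 = 12528; cumulative 15660; (M1 × ((M2 × M3) × M4)): 21×29 by 29×16 → 21×16, cost 21·29·16 = 9744; cumulative 25404. Total 25404.
Difference: |28647 − 25404| = 3243.

3243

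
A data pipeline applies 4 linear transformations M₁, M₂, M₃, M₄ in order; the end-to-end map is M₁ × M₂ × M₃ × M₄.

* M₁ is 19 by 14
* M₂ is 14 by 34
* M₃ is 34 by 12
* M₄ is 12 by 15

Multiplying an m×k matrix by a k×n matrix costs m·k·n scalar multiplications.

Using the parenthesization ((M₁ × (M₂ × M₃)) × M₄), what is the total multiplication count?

12324

(M₂ × M₃): 14×34 by 34×12 → 14×12, cost 14·34·12 = 5712
(M₁ × (M₂ × M₃)): 19×14 by 14×12 → 19×12, cost 19·14·12 = 3192; cumulative 8904
((M₁ × (M₂ × M₃)) × M₄): 19×12 by 12×15 → 19×15, cost 19·12·15 = 3420; cumulative 12324
Total: 12324 scalar multiplications.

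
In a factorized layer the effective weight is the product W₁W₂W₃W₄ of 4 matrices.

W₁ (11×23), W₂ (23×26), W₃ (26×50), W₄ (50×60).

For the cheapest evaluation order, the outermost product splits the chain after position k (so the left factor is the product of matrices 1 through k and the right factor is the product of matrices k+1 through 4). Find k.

3

Adjacent pairs: W₁W₂ = 11·23·26 = 6578; W₂W₃ = 23·26·50 = 29900; W₃W₄ = 26·50·60 = 78000.
Length 3: W₁..W₃: k=1: 0+29900+11·23·50=42550; k=2: 6578+0+11·26·50=20878 → min 20878 | W₂..W₄: k=2: 0+78000+23·26·60=113880; k=3: 29900+0+23·50·60=98900 → min 98900.
Top-level splits: k=1: (W₁..W₁)·(W₂..W₄) → 0+98900+11·23·60 = 114080; k=2: (W₁..W₂)·(W₃..W₄) → 6578+78000+11·26·60 = 101738; k=3: (W₁..W₃)·(W₄..W₄) → 20878+0+11·50·60 = 53878.
Best split is after W₃, i.e. k = 3.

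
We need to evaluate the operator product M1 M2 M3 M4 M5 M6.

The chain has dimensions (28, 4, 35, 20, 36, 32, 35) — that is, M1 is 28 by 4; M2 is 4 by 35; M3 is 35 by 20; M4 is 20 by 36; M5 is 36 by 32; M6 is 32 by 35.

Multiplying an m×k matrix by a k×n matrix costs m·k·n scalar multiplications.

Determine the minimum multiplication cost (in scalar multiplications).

Adjacent pairs: M1M2 = 28·4·35 = 3920; M2M3 = 4·35·20 = 2800; M3M4 = 35·20·36 = 25200; M4M5 = 20·36·32 = 23040; M5M6 = 36·32·35 = 40320.
Length 3: M1..M3: k=1: 0+2800+28·4·20=5040; k=2: 3920+0+28·35·20=23520 → min 5040 | M2..M4: k=2: 0+25200+4·35·36=30240; k=3: 2800+0+4·20·36=5680 → min 5680 | M3..M5: k=3: 0+23040+35·20·32=45440; k=4: 25200+0+35·36·32=65520 → min 45440 | M4..M6: k=4: 0+40320+20·36·35=65520; k=5: 23040+0+20·32·35=45440 → min 45440.
Length 4: M1..M4: k=1: 0+5680+28·4·36=9712; k=2: 3920+25200+28·35·36=64400; k=3: 5040+0+28·20·36=25200 → min 9712 | M2..M5: k=2: 0+45440+4·35·32=49920; k=3: 2800+23040+4·20·32=28400; k=4: 5680+0+4·36·32=10288 → min 10288 | M3..M6: k=3: 0+45440+35·20·35=69940; k=4: 25200+40320+35·36·35=109620; k=5: 45440+0+35·32·35=84640 → min 69940.
Length 5: M1..M5: k=1: 0+10288+28·4·32=13872; k=2: 3920+45440+28·35·32=80720; k=3: 5040+23040+28·20·32=46000; k=4: 9712+0+28·36·32=41968 → min 13872 | M2..M6: k=2: 0+69940+4·35·35=74840; k=3: 2800+45440+4·20·35=51040; k=4: 5680+40320+4·36·35=51040; k=5: 10288+0+4·32·35=14768 → min 14768.
Length 6: M1..M6: k=1: 0+14768+28·4·35=18688; k=2: 3920+69940+28·35·35=108160; k=3: 5040+45440+28·20·35=70080; k=4: 9712+40320+28·36·35=85312; k=5: 13872+0+28·32·35=45232 → min 18688.
Optimal order: (M1 ((((M2 M3) M4) M5) M6)) with cost 18688.

18688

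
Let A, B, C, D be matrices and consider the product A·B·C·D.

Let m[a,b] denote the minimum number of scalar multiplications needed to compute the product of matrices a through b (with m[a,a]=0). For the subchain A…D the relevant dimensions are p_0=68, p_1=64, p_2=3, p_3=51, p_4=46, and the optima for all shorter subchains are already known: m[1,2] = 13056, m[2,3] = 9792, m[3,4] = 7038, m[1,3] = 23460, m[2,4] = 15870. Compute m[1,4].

m[1,4] = min over k∈[1,3] of m[1,k]+m[k+1,4]+p_{0}·p_k·p_{4}.
k=1: 0 + 15870 + 68·64·46 = 216062; k=2: 13056 + 7038 + 68·3·46 = 29478; k=3: 23460 + 0 + 68·51·46 = 182988.
Minimum: 29478 at k=2.

29478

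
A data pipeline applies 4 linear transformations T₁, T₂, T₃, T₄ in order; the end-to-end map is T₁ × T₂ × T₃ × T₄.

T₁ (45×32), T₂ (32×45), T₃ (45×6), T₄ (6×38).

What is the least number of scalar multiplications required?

Adjacent pairs: T₁T₂ = 45·32·45 = 64800; T₂T₃ = 32·45·6 = 8640; T₃T₄ = 45·6·38 = 10260.
Length 3: T₁..T₃: k=1: 0+8640+45·32·6=17280; k=2: 64800+0+45·45·6=76950 → min 17280 | T₂..T₄: k=2: 0+10260+32·45·38=64980; k=3: 8640+0+32·6·38=15936 → min 15936.
Length 4: T₁..T₄: k=1: 0+15936+45·32·38=70656; k=2: 64800+10260+45·45·38=152010; k=3: 17280+0+45·6·38=27540 → min 27540.
Optimal order: ((T₁ × (T₂ × T₃)) × T₄) with cost 27540.

27540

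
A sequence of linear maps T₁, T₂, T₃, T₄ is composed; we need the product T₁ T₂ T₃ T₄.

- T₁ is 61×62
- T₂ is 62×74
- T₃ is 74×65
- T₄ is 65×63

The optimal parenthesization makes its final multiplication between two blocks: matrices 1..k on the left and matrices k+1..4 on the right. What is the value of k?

1

Adjacent pairs: T₁T₂ = 61·62·74 = 279868; T₂T₃ = 62·74·65 = 298220; T₃T₄ = 74·65·63 = 303030.
Length 3: T₁..T₃: k=1: 0+298220+61·62·65=544050; k=2: 279868+0+61·74·65=573278 → min 544050 | T₂..T₄: k=2: 0+303030+62·74·63=592074; k=3: 298220+0+62·65·63=552110 → min 552110.
Top-level splits: k=1: (T₁..T₁)·(T₂..T₄) → 0+552110+61·62·63 = 790376; k=2: (T₁..T₂)·(T₃..T₄) → 279868+303030+61·74·63 = 867280; k=3: (T₁..T₃)·(T₄..T₄) → 544050+0+61·65·63 = 793845.
Best split is after T₁, i.e. k = 1.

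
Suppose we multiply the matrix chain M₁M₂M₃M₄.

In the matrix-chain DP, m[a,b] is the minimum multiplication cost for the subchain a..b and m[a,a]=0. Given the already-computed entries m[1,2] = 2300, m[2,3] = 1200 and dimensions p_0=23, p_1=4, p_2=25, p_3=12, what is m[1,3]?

2304

m[1,3] = min over k∈[1,2] of m[1,k]+m[k+1,3]+p_{0}·p_k·p_{3}.
k=1: 0 + 1200 + 23·4·12 = 2304; k=2: 2300 + 0 + 23·25·12 = 9200.
Minimum: 2304 at k=1.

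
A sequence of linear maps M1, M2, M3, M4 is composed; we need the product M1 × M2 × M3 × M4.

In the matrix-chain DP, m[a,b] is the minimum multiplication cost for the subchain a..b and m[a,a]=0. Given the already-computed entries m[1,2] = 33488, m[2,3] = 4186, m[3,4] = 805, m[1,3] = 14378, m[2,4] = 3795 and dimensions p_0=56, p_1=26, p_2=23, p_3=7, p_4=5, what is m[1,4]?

11075

m[1,4] = min over k∈[1,3] of m[1,k]+m[k+1,4]+p_{0}·p_k·p_{4}.
k=1: 0 + 3795 + 56·26·5 = 11075; k=2: 33488 + 805 + 56·23·5 = 40733; k=3: 14378 + 0 + 56·7·5 = 16338.
Minimum: 11075 at k=1.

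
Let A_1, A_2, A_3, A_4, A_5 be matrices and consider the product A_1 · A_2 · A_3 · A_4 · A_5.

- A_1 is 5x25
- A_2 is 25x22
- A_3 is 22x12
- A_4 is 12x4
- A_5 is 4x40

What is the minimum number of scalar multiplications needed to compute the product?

Adjacent pairs: A_1A_2 = 5·25·22 = 2750; A_2A_3 = 25·22·12 = 6600; A_3A_4 = 22·12·4 = 1056; A_4A_5 = 12·4·40 = 1920.
Length 3: A_1..A_3: k=1: 0+6600+5·25·12=8100; k=2: 2750+0+5·22·12=4070 → min 4070 | A_2..A_4: k=2: 0+1056+25·22·4=3256; k=3: 6600+0+25·12·4=7800 → min 3256 | A_3..A_5: k=3: 0+1920+22·12·40=12480; k=4: 1056+0+22·4·40=4576 → min 4576.
Length 4: A_1..A_4: k=1: 0+3256+5·25·4=3756; k=2: 2750+1056+5·22·4=4246; k=3: 4070+0+5·12·4=4310 → min 3756 | A_2..A_5: k=2: 0+4576+25·22·40=26576; k=3: 6600+1920+25·12·40=20520; k=4: 3256+0+25·4·40=7256 → min 7256.
Length 5: A_1..A_5: k=1: 0+7256+5·25·40=12256; k=2: 2750+4576+5·22·40=11726; k=3: 4070+1920+5·12·40=8390; k=4: 3756+0+5·4·40=4556 → min 4556.
Optimal order: ((A_1 · (A_2 · (A_3 · A_4))) · A_5) with cost 4556.

4556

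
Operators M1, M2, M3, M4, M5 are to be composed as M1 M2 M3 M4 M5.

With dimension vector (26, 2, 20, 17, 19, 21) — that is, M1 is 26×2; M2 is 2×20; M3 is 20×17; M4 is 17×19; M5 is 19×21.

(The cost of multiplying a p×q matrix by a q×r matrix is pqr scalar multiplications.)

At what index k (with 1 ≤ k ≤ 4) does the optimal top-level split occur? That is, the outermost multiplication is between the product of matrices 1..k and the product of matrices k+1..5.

Adjacent pairs: M1M2 = 26·2·20 = 1040; M2M3 = 2·20·17 = 680; M3M4 = 20·17·19 = 6460; M4M5 = 17·19·21 = 6783.
Length 3: M1..M3: k=1: 0+680+26·2·17=1564; k=2: 1040+0+26·20·17=9880 → min 1564 | M2..M4: k=2: 0+6460+2·20·19=7220; k=3: 680+0+2·17·19=1326 → min 1326 | M3..M5: k=3: 0+6783+20·17·21=13923; k=4: 6460+0+20·19·21=14440 → min 13923.
Length 4: M1..M4: k=1: 0+1326+26·2·19=2314; k=2: 1040+6460+26·20·19=17380; k=3: 1564+0+26·17·19=9962 → min 2314 | M2..M5: k=2: 0+13923+2·20·21=14763; k=3: 680+6783+2·17·21=8177; k=4: 1326+0+2·19·21=2124 → min 2124.
Top-level splits: k=1: (M1..M1)·(M2..M5) → 0+2124+26·2·21 = 3216; k=2: (M1..M2)·(M3..M5) → 1040+13923+26·20·21 = 25883; k=3: (M1..M3)·(M4..M5) → 1564+6783+26·17·21 = 17629; k=4: (M1..M4)·(M5..M5) → 2314+0+26·19·21 = 12688.
Best split is after M1, i.e. k = 1.

1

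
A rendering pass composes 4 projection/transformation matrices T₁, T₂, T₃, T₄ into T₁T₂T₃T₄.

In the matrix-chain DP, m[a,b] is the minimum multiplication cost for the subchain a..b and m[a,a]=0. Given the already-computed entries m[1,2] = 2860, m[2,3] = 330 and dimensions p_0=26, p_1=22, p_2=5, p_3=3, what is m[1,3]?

2046

m[1,3] = min over k∈[1,2] of m[1,k]+m[k+1,3]+p_{0}·p_k·p_{3}.
k=1: 0 + 330 + 26·22·3 = 2046; k=2: 2860 + 0 + 26·5·3 = 3250.
Minimum: 2046 at k=1.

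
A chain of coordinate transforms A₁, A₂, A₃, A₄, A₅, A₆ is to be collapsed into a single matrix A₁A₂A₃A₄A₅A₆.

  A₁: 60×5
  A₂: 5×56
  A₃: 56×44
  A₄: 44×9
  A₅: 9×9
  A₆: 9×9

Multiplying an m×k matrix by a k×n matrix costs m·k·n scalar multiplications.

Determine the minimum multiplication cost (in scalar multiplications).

17810

Adjacent pairs: A₁A₂ = 60·5·56 = 16800; A₂A₃ = 5·56·44 = 12320; A₃A₄ = 56·44·9 = 22176; A₄A₅ = 44·9·9 = 3564; A₅A₆ = 9·9·9 = 729.
Length 3: A₁..A₃: k=1: 0+12320+60·5·44=25520; k=2: 16800+0+60·56·44=164640 → min 25520 | A₂..A₄: k=2: 0+22176+5·56·9=24696; k=3: 12320+0+5·44·9=14300 → min 14300 | A₃..A₅: k=3: 0+3564+56·44·9=25740; k=4: 22176+0+56·9·9=26712 → min 25740 | A₄..A₆: k=4: 0+729+44·9·9=4293; k=5: 3564+0+44·9·9=7128 → min 4293.
Length 4: A₁..A₄: k=1: 0+14300+60·5·9=17000; k=2: 16800+22176+60·56·9=69216; k=3: 25520+0+60·44·9=49280 → min 17000 | A₂..A₅: k=2: 0+25740+5·56·9=28260; k=3: 12320+3564+5·44·9=17864; k=4: 14300+0+5·9·9=14705 → min 14705 | A₃..A₆: k=3: 0+4293+56·44·9=26469; k=4: 22176+729+56·9·9=27441; k=5: 25740+0+56·9·9=30276 → min 26469.
Length 5: A₁..A₅: k=1: 0+14705+60·5·9=17405; k=2: 16800+25740+60·56·9=72780; k=3: 25520+3564+60·44·9=52844; k=4: 17000+0+60·9·9=21860 → min 17405 | A₂..A₆: k=2: 0+26469+5·56·9=28989; k=3: 12320+4293+5·44·9=18593; k=4: 14300+729+5·9·9=15434; k=5: 14705+0+5·9·9=15110 → min 15110.
Length 6: A₁..A₆: k=1: 0+15110+60·5·9=17810; k=2: 16800+26469+60·56·9=73509; k=3: 25520+4293+60·44·9=53573; k=4: 17000+729+60·9·9=22589; k=5: 17405+0+60·9·9=22265 → min 17810.
Optimal order: (A₁((((A₂A₃)A₄)A₅)A₆)) with cost 17810.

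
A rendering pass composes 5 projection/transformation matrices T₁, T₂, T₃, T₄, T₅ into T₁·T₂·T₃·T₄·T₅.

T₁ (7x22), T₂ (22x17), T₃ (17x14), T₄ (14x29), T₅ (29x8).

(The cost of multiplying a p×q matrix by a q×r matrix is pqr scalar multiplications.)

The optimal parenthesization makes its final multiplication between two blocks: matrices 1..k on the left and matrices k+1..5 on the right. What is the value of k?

3

Adjacent pairs: T₁T₂ = 7·22·17 = 2618; T₂T₃ = 22·17·14 = 5236; T₃T₄ = 17·14·29 = 6902; T₄T₅ = 14·29·8 = 3248.
Length 3: T₁..T₃: k=1: 0+5236+7·22·14=7392; k=2: 2618+0+7·17·14=4284 → min 4284 | T₂..T₄: k=2: 0+6902+22·17·29=17748; k=3: 5236+0+22·14·29=14168 → min 14168 | T₃..T₅: k=3: 0+3248+17·14·8=5152; k=4: 6902+0+17·29·8=10846 → min 5152.
Length 4: T₁..T₄: k=1: 0+14168+7·22·29=18634; k=2: 2618+6902+7·17·29=12971; k=3: 4284+0+7·14·29=7126 → min 7126 | T₂..T₅: k=2: 0+5152+22·17·8=8144; k=3: 5236+3248+22·14·8=10948; k=4: 14168+0+22·29·8=19272 → min 8144.
Top-level splits: k=1: (T₁..T₁)·(T₂..T₅) → 0+8144+7·22·8 = 9376; k=2: (T₁..T₂)·(T₃..T₅) → 2618+5152+7·17·8 = 8722; k=3: (T₁..T₃)·(T₄..T₅) → 4284+3248+7·14·8 = 8316; k=4: (T₁..T₄)·(T₅..T₅) → 7126+0+7·29·8 = 8750.
Best split is after T₃, i.e. k = 3.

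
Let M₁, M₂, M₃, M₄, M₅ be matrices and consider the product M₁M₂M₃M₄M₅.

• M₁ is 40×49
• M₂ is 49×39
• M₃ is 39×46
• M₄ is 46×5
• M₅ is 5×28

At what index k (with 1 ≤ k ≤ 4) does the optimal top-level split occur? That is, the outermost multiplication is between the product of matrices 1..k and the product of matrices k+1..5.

4

Adjacent pairs: M₁M₂ = 40·49·39 = 76440; M₂M₃ = 49·39·46 = 87906; M₃M₄ = 39·46·5 = 8970; M₄M₅ = 46·5·28 = 6440.
Length 3: M₁..M₃: k=1: 0+87906+40·49·46=178066; k=2: 76440+0+40·39·46=148200 → min 148200 | M₂..M₄: k=2: 0+8970+49·39·5=18525; k=3: 87906+0+49·46·5=99176 → min 18525 | M₃..M₅: k=3: 0+6440+39·46·28=56672; k=4: 8970+0+39·5·28=14430 → min 14430.
Length 4: M₁..M₄: k=1: 0+18525+40·49·5=28325; k=2: 76440+8970+40·39·5=93210; k=3: 148200+0+40·46·5=157400 → min 28325 | M₂..M₅: k=2: 0+14430+49·39·28=67938; k=3: 87906+6440+49·46·28=157458; k=4: 18525+0+49·5·28=25385 → min 25385.
Top-level splits: k=1: (M₁..M₁)·(M₂..M₅) → 0+25385+40·49·28 = 80265; k=2: (M₁..M₂)·(M₃..M₅) → 76440+14430+40·39·28 = 134550; k=3: (M₁..M₃)·(M₄..M₅) → 148200+6440+40·46·28 = 206160; k=4: (M₁..M₄)·(M₅..M₅) → 28325+0+40·5·28 = 33925.
Best split is after M₄, i.e. k = 4.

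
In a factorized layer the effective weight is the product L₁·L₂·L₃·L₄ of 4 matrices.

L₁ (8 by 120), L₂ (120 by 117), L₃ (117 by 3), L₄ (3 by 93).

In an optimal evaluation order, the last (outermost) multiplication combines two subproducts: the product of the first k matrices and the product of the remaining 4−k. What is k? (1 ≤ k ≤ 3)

3

Adjacent pairs: L₁L₂ = 8·120·117 = 112320; L₂L₃ = 120·117·3 = 42120; L₃L₄ = 117·3·93 = 32643.
Length 3: L₁..L₃: k=1: 0+42120+8·120·3=45000; k=2: 112320+0+8·117·3=115128 → min 45000 | L₂..L₄: k=2: 0+32643+120·117·93=1338363; k=3: 42120+0+120·3·93=75600 → min 75600.
Top-level splits: k=1: (L₁..L₁)·(L₂..L₄) → 0+75600+8·120·93 = 164880; k=2: (L₁..L₂)·(L₃..L₄) → 112320+32643+8·117·93 = 232011; k=3: (L₁..L₃)·(L₄..L₄) → 45000+0+8·3·93 = 47232.
Best split is after L₃, i.e. k = 3.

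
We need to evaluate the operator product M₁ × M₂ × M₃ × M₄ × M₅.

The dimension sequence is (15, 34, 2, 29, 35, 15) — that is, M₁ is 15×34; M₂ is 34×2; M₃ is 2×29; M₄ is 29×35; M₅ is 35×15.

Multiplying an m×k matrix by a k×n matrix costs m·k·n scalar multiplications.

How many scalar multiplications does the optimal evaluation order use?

Adjacent pairs: M₁M₂ = 15·34·2 = 1020; M₂M₃ = 34·2·29 = 1972; M₃M₄ = 2·29·35 = 2030; M₄M₅ = 29·35·15 = 15225.
Length 3: M₁..M₃: k=1: 0+1972+15·34·29=16762; k=2: 1020+0+15·2·29=1890 → min 1890 | M₂..M₄: k=2: 0+2030+34·2·35=4410; k=3: 1972+0+34·29·35=36482 → min 4410 | M₃..M₅: k=3: 0+15225+2·29·15=16095; k=4: 2030+0+2·35·15=3080 → min 3080.
Length 4: M₁..M₄: k=1: 0+4410+15·34·35=22260; k=2: 1020+2030+15·2·35=4100; k=3: 1890+0+15·29·35=17115 → min 4100 | M₂..M₅: k=2: 0+3080+34·2·15=4100; k=3: 1972+15225+34·29·15=31987; k=4: 4410+0+34·35·15=22260 → min 4100.
Length 5: M₁..M₅: k=1: 0+4100+15·34·15=11750; k=2: 1020+3080+15·2·15=4550; k=3: 1890+15225+15·29·15=23640; k=4: 4100+0+15·35·15=11975 → min 4550.
Optimal order: ((M₁ × M₂) × ((M₃ × M₄) × M₅)) with cost 4550.

4550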